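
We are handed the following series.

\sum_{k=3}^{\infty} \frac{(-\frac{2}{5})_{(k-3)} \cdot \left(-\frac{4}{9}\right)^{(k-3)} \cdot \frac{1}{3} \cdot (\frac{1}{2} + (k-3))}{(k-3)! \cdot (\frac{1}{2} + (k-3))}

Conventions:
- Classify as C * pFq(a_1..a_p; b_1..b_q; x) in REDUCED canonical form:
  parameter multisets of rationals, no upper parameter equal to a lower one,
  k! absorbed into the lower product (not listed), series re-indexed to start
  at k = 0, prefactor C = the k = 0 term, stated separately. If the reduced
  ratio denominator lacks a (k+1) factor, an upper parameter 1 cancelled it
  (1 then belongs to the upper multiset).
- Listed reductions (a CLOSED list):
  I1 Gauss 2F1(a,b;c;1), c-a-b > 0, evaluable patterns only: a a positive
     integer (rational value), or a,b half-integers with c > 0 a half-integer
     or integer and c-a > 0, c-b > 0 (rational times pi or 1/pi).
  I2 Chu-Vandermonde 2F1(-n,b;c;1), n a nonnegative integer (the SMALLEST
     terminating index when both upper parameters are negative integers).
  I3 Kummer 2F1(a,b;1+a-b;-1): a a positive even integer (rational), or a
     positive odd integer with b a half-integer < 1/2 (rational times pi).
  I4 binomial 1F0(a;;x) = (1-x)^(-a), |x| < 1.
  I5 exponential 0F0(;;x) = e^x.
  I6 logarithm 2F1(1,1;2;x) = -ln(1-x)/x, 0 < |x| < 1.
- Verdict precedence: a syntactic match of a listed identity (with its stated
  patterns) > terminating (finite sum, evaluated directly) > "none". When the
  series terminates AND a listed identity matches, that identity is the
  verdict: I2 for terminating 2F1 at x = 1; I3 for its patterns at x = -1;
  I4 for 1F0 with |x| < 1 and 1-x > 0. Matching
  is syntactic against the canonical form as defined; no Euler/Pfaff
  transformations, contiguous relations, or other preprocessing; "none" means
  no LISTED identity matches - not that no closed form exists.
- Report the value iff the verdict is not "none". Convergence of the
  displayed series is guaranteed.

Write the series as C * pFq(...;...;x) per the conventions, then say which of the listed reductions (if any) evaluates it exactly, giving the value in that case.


Key observation: x = -\frac{4}{9} and k + 1/2 divides numerator and denominator alike; prefactor 1/3 after cancelling.
Term ratio: r(k) = -\frac{4}{9} * (k-\frac{2}{5}) / [(k+1)] - rational in k. x = -\frac{4}{9}; t_0 = \frac{1}{3}; negate the roots.

At argument -\frac{4}{9}: a 1F0 with upper {-\frac{2}{5}}, lower {-}, scaled by C = \frac{1}{3}. Verdict: binomial (I4) matches (the 1F0 binomial series: exponent 2/5, x = -\frac{4}{9}). Its exact value is \frac{1}{3} \cdot \left(\frac{13}{9}\right)^{\frac{2}{5}}.


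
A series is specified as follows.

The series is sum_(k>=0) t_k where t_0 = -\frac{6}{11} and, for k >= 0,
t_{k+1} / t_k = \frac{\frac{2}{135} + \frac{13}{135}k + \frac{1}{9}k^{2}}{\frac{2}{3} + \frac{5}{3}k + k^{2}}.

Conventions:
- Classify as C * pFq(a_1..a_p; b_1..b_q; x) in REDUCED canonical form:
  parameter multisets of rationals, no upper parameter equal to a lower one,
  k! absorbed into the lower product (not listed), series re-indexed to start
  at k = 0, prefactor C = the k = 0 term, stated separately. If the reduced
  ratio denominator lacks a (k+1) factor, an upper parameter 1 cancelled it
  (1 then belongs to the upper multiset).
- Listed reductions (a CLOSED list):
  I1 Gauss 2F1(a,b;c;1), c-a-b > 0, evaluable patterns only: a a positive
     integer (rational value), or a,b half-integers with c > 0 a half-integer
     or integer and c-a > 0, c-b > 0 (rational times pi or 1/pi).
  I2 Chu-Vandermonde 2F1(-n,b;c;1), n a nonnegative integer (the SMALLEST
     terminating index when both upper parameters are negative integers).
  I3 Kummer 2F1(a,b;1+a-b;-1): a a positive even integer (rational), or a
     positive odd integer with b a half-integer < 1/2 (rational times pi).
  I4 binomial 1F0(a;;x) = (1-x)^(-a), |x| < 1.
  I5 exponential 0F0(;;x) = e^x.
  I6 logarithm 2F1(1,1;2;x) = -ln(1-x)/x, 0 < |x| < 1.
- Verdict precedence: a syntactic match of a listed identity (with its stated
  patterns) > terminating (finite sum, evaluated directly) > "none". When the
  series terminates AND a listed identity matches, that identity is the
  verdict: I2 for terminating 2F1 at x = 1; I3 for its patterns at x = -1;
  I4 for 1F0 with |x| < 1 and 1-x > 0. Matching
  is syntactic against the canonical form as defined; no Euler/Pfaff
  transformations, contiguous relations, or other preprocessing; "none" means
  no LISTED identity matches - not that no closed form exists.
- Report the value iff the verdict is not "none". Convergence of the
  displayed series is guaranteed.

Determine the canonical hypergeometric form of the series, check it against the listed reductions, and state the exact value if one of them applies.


First insight: t_0 being -\frac{6}{11}, cancel k + 2/3 from the displayed ratio first; then prefactor -6/11.
Consecutive-term ratio: r(k) = \frac{1}{9} * (k+\frac{1}{5}) / [(k+1)] - rational; roots negated = parameters, x = \frac{1}{9}, C = -\frac{6}{11}.

Classification (C = -\frac{6}{11}): 1F0 with upper {\frac{1}{5}}, lower {-}, argument x = \frac{1}{9}. Verdict: binomial (I4) matches (the 1F0 binomial series: exponent -1/5, x = \frac{1}{9}). Its exact value is \left(-\frac{6}{11}\right) \cdot \left(\frac{8}{9}\right)^{-\frac{1}{5}}.


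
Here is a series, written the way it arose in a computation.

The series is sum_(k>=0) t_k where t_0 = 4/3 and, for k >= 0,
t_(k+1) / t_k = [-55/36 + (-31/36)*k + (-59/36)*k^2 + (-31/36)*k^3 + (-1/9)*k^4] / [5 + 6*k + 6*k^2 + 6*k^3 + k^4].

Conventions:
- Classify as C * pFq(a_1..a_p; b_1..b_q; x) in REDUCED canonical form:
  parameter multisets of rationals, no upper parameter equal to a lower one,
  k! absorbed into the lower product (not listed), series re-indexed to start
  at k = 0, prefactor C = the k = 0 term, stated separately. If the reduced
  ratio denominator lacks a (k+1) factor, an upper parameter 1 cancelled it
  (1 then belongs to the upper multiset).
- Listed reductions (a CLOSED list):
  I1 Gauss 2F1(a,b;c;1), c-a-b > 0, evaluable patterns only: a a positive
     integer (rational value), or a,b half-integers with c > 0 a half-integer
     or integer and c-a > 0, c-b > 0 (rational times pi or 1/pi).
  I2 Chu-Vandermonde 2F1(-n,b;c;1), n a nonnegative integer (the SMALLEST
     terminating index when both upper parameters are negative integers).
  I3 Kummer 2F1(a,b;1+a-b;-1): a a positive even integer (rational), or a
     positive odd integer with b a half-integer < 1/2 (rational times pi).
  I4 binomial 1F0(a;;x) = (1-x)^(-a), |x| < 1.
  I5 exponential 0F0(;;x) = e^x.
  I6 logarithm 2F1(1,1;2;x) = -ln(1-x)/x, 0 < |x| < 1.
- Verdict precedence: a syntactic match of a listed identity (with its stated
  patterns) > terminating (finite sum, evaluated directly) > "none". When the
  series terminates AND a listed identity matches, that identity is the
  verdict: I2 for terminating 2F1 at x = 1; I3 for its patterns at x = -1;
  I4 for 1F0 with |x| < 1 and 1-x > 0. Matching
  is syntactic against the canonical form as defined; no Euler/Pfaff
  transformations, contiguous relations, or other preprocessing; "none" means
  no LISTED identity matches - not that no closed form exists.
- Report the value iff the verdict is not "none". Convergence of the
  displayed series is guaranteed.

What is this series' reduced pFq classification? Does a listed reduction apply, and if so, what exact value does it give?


At argument -1/9: a 1F0 with upper {11/4}, lower {-}, scaled by C = 4/3. Verdict: the I4 binomial reduction applies (the 1F0 binomial series: exponent -11/4, x = -1/9). Hence: (4/3) * (10/9)^(-11/4).

Structural cue: t_0 = 4/3 here, and the expanded ratio factors over Q; prefactor 4/3, roots give parameters.
Consecutive-term ratio: r(k) = (-1/9) * (k+11/4) / [(k+1)] ; factor over Q: parameters, x = (-1/9), and C = 4/3.


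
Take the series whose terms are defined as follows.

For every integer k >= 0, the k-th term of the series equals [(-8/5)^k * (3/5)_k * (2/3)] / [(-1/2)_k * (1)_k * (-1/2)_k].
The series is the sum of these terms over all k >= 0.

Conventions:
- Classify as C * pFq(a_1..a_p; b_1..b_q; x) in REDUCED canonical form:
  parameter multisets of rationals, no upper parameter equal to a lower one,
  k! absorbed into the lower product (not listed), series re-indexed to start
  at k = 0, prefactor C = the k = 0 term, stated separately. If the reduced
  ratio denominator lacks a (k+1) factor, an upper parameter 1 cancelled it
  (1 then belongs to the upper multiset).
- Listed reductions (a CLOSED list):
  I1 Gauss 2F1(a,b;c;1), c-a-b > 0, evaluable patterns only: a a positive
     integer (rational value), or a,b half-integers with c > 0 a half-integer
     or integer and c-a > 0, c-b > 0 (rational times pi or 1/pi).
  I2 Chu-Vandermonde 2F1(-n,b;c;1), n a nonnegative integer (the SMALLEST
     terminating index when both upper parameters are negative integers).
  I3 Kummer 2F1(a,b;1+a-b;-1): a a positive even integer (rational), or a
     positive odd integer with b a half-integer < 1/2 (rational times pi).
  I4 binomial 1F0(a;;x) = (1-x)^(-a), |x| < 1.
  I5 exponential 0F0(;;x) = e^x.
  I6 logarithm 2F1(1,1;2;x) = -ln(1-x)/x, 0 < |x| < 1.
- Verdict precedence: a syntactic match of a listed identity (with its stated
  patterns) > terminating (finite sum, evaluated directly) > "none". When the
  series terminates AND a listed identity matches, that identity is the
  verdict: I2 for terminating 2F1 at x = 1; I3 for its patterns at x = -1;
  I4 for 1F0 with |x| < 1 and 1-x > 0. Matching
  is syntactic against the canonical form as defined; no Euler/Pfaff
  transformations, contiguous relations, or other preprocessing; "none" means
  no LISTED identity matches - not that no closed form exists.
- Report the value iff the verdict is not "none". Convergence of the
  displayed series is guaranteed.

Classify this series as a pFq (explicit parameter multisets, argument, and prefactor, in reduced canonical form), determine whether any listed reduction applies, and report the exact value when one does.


This is 2/3 * 1F2(3/5; -1/2, -1/2; -8/5) in reduced canonical form. Verdict: none (x = -8/5): each listed identity misses the multisets {3/5} ; {-1/2, -1/2}.

Key observation: t_0 being 2/3, (1)_k (C = 2/3) is k! itself.
Consecutive-term ratio: r(k) = (-8/5) * (k+3/5) / [(k-1/2) (k-1/2) (k+1)] - rational in k, leading ratio (-8/5); with t_0 = 2/3, classification follows.


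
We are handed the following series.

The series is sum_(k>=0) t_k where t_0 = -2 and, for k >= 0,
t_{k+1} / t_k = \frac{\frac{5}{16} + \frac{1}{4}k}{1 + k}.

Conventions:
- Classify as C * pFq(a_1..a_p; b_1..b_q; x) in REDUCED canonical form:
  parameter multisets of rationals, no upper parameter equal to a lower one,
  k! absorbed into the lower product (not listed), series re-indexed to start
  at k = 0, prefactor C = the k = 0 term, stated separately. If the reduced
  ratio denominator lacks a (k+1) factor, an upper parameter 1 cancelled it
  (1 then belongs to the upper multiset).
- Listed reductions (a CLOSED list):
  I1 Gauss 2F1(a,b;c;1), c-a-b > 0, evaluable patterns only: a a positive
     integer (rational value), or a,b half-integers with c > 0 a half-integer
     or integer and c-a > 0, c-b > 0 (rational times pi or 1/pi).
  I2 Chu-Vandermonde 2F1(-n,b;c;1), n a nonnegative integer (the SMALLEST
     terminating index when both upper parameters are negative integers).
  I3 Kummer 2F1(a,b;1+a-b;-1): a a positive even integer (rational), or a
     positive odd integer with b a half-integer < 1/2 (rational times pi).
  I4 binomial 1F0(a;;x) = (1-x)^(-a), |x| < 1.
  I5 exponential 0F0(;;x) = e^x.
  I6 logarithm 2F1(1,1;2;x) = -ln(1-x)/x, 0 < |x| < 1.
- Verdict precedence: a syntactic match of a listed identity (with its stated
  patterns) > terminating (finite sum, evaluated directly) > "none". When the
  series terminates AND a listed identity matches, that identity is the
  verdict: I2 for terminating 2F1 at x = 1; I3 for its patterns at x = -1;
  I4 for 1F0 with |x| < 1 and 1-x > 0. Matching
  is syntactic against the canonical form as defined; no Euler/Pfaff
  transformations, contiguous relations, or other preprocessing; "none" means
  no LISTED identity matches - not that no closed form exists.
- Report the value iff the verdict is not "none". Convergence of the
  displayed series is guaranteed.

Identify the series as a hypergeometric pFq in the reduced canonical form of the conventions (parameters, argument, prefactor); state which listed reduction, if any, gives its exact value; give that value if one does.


At argument \frac{1}{4}: a 1F0 with upper {\frac{5}{4}}, lower {-}, scaled by C = -2. Verdict: the I4 binomial reduction applies (the 1F0 binomial series: exponent -5/4, x = \frac{1}{4}). Sum: \left(-2\right) \cdot \left(\frac{3}{4}\right)^{-\frac{5}{4}}.

The tell: x = \frac{1}{4} and roots of the ratio polynomials (C = -2, x = 1/4) are the negated parameters.
Consecutive-term ratio: r(k) = \frac{1}{4} * (k+\frac{5}{4}) / [(k+1)] - rational in k, leading ratio \frac{1}{4}; with t_0 = -2, classification follows.


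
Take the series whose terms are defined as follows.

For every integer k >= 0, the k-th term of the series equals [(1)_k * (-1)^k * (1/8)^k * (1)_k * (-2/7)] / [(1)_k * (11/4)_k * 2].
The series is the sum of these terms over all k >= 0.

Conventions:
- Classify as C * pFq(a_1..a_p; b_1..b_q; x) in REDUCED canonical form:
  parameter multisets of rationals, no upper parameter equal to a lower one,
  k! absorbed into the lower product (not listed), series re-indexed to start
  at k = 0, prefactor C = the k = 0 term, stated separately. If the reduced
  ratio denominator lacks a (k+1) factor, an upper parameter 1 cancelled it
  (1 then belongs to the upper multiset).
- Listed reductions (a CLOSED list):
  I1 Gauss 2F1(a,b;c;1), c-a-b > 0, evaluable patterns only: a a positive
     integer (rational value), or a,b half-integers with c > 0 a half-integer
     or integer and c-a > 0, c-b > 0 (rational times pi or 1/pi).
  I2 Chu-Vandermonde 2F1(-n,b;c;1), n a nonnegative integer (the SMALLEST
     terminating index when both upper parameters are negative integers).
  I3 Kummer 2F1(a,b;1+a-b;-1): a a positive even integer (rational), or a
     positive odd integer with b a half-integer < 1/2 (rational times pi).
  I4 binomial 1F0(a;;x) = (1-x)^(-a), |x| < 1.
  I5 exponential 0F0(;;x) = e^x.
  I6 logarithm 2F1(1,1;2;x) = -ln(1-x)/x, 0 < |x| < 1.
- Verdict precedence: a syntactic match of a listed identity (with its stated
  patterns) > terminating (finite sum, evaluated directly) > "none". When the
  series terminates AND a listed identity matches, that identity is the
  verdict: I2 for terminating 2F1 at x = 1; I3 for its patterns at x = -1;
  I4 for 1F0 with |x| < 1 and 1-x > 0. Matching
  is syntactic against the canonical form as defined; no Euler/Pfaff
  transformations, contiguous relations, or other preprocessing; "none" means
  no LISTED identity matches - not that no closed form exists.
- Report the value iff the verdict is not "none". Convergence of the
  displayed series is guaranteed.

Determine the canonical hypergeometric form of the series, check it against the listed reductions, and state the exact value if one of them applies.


Structural cue: from the first term -1/7: the constant factors (C = -1/7) combine into one prefactor.
Step ratio: r(k) = (-1/8) * (k+1) (k+1) / [(k+11/4) (k+1)] - rational in k, leading ratio (-1/8); with t_0 = -1/7, classification follows.

The series (x = -1/8) is 2F1: upper {1, 1}, lower {11/4}, prefactor -1/7. Verdict: none here - no I1-I6 shape fits x = -1/8 with lower {11/4}.


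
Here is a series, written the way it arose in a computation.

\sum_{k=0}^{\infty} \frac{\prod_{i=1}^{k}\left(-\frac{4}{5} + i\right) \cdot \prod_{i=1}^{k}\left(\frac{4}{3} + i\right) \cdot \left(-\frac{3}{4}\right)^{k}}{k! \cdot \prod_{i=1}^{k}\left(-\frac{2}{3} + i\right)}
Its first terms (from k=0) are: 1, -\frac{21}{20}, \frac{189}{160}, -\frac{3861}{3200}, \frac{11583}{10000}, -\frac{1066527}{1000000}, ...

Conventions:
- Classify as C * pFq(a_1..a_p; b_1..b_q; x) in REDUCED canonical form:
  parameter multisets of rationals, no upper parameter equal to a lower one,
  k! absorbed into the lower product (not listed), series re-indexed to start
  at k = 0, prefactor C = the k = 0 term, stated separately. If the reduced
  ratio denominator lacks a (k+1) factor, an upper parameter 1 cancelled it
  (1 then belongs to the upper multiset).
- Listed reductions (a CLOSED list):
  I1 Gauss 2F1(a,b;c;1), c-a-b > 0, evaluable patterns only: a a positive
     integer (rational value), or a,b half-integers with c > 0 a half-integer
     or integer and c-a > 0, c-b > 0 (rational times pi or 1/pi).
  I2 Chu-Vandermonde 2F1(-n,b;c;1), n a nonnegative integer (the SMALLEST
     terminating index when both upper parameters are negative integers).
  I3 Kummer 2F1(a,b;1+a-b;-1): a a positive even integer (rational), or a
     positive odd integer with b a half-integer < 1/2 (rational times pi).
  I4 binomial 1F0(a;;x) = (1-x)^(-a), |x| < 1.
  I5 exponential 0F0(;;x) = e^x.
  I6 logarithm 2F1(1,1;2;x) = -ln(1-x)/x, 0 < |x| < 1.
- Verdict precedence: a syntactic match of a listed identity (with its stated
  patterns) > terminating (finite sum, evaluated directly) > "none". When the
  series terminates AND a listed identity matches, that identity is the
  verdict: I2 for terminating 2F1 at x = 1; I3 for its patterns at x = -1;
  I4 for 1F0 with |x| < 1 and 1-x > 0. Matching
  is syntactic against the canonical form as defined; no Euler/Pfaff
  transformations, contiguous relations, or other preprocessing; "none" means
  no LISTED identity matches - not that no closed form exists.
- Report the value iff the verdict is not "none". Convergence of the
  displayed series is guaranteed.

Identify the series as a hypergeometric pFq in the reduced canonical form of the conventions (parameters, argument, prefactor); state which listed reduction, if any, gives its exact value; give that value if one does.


x = -\frac{3}{4} here; the reduced form reads 2F1, upper {\frac{1}{5}, \frac{7}{3}}, lower {\frac{1}{3}}, C = 1. Verdict: none here - no I1-I6 shape fits x = -\frac{3}{4} with lower {\frac{1}{3}}.

Key step: t_0 being 1, the running product (prefactor 1) telescopes to a rising factorial.
Ratio: r(k) = -\frac{3}{4} * (k+\frac{1}{5}) (k+\frac{7}{3}) / [(k+\frac{1}{3}) (k+1)] - rational in k, leading ratio -\frac{3}{4}; with t_0 = 1, classification follows.


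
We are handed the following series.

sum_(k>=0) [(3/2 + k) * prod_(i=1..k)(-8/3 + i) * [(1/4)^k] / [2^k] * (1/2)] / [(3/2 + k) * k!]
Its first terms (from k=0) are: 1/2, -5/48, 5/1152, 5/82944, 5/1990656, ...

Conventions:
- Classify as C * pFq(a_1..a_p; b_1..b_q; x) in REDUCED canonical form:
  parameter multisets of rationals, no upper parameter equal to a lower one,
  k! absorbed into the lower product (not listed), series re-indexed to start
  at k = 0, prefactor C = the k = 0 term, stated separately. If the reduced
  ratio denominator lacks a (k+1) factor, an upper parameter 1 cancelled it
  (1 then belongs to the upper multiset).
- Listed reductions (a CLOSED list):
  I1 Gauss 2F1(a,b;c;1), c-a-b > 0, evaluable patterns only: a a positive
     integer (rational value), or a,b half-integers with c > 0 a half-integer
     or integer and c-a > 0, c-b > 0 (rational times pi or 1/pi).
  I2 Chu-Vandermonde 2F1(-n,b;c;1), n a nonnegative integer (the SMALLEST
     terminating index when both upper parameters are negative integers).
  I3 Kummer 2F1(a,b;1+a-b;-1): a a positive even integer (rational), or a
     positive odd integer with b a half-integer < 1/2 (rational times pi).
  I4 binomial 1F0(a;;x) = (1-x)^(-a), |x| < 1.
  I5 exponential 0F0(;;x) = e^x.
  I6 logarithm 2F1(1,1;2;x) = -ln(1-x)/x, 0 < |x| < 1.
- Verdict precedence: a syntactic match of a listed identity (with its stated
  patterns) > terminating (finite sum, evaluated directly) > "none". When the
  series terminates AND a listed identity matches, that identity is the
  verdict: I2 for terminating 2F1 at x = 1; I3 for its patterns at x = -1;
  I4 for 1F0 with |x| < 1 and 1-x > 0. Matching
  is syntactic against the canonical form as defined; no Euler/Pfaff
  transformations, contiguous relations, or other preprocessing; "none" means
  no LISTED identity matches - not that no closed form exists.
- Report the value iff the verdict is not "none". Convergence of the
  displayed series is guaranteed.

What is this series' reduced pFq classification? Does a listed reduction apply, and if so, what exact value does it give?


This is 1/2 * 1F0(-5/3; -; 1/8) in reduced canonical form. Verdict: the binomial series (I4) fires (the 1F0 binomial series: exponent 5/3, x = 1/8). Sum: (1/2) * (7/8)^(5/3).

Key step: x = (1/8) and the two k-th powers (prefactor 1/2) combine into one argument.
Adjacent-term ratio: r(k) = (1/8) * (k-5/3) / [(k+1)] - rational; roots negated = parameters, x = (1/8), C = 1/2.


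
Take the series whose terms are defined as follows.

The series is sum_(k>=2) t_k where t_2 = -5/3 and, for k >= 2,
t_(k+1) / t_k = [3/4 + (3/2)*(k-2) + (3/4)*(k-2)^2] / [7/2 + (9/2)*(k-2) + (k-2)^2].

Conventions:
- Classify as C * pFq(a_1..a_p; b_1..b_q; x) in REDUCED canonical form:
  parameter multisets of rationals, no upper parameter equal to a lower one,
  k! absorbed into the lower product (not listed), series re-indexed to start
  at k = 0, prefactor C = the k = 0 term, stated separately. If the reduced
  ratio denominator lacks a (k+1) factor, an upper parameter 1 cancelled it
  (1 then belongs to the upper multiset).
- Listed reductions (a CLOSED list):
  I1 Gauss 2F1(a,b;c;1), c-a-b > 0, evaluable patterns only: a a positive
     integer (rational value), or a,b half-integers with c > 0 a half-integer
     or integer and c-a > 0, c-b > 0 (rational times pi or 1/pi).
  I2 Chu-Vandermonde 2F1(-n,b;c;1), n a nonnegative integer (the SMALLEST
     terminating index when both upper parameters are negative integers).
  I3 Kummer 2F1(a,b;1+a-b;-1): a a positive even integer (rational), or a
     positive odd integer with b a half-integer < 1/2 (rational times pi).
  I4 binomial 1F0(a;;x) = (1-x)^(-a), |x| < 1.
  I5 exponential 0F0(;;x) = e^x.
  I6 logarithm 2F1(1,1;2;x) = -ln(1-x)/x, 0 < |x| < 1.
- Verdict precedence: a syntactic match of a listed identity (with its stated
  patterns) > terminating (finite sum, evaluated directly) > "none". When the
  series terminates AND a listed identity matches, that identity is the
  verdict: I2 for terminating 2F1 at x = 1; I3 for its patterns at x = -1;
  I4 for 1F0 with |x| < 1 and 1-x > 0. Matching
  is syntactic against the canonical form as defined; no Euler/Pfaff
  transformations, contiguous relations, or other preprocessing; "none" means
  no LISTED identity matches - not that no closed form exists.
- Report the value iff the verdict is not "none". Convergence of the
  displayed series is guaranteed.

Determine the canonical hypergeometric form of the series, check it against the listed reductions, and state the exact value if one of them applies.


Key step: with t_0 = -5/3, factor the ratio over Q (C = -5/3, x = 3/4): negated roots = parameters.
Adjacent-term ratio: r(k) = (3/4) * (k+1) (k+1) / [(k+7/2) (k+1)] - rational; roots negated = parameters, x = (3/4), C = -5/3.

The series (x = 3/4) is 2F1: upper {1, 1}, lower {7/2}, prefactor -5/3. Verdict: none here - no I1-I6 shape fits x = 3/4 with lower {7/2}.


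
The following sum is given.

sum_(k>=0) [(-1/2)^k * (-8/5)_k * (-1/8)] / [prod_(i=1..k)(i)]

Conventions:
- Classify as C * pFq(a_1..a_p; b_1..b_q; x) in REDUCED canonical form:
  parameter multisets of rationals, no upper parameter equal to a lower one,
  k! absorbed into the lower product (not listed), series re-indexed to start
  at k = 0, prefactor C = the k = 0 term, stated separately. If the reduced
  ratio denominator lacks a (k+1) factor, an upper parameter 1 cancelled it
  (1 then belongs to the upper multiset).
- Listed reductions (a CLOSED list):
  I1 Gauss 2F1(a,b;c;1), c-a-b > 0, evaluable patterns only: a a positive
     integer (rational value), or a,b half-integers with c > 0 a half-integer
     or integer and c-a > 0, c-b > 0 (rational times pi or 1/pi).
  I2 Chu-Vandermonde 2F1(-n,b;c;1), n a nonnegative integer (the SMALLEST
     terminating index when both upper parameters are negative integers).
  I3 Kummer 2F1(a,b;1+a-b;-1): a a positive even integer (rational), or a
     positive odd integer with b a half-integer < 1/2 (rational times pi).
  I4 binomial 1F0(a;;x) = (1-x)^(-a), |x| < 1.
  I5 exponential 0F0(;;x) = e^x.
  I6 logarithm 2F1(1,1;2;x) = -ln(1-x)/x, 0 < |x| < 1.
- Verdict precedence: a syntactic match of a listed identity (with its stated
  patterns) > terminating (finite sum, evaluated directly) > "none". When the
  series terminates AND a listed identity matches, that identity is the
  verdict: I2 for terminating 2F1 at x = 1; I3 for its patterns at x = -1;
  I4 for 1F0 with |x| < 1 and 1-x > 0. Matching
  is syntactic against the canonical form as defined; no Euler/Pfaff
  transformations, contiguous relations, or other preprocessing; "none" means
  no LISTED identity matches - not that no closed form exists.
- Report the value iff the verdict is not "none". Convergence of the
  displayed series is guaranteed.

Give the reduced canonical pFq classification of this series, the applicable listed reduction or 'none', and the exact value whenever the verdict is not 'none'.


At argument -1/2: a 1F0 with upper {-8/5}, lower {-}, scaled by C = -1/8. Verdict: the I4 binomial reduction applies (the 1F0 binomial series: exponent 8/5, x = -1/2). Its exact value is (-1/8) * (3/2)^(8/5).

Key step: with t_0 = -1/8, the product of the first k integers (C = -1/8) is k!.
Term ratio: r(k) = (-1/2) * (k-8/5) / [(k+1)] - poly over poly, x = (-1/2) from leading terms; C = -1/8 at k = 0.


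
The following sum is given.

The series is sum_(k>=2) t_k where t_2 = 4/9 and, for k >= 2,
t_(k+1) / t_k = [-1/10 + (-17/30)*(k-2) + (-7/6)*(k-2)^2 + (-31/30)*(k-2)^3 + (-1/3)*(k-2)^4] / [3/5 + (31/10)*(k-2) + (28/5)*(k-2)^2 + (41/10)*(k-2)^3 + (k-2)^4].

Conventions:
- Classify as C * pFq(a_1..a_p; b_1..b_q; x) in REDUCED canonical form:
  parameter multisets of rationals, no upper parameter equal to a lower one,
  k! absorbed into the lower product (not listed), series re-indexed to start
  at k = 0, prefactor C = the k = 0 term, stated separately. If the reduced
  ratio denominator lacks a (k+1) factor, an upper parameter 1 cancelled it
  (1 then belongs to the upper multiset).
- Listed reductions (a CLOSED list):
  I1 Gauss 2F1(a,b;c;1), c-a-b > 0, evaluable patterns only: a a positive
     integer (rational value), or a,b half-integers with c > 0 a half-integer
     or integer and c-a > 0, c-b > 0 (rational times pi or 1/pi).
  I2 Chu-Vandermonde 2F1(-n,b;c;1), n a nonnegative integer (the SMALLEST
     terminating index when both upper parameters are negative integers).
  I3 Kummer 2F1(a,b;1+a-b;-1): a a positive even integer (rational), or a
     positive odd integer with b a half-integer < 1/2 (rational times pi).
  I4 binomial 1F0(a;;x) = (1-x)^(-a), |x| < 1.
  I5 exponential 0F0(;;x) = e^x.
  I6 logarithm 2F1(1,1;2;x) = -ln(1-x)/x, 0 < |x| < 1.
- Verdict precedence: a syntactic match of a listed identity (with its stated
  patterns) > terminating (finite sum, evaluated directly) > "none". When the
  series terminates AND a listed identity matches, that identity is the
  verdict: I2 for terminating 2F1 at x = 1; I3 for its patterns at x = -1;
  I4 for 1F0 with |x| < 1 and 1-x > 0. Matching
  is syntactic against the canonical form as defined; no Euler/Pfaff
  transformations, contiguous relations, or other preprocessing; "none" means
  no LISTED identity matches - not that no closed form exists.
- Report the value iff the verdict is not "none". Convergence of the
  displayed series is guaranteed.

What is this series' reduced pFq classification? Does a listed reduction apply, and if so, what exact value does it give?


Prefactor 4/9, argument -1/3: 2F1 with upper {1, 1} over lower {2}. Verdict: logarithm (I6) matches (the logarithm: parameters (1,1;2), x = -1/3). Value: (4/3) * ln(4/3).

Structural cue: t_0 being 4/9, cancel k + 1/2 from the displayed ratio first; then prefactor 4/9.
Consecutive-term ratio: r(k) = (-1/3) * (k+1) (k+1) / [(k+2) (k+1)] - rational in k, leading ratio (-1/3); with t_0 = 4/9, classification follows.


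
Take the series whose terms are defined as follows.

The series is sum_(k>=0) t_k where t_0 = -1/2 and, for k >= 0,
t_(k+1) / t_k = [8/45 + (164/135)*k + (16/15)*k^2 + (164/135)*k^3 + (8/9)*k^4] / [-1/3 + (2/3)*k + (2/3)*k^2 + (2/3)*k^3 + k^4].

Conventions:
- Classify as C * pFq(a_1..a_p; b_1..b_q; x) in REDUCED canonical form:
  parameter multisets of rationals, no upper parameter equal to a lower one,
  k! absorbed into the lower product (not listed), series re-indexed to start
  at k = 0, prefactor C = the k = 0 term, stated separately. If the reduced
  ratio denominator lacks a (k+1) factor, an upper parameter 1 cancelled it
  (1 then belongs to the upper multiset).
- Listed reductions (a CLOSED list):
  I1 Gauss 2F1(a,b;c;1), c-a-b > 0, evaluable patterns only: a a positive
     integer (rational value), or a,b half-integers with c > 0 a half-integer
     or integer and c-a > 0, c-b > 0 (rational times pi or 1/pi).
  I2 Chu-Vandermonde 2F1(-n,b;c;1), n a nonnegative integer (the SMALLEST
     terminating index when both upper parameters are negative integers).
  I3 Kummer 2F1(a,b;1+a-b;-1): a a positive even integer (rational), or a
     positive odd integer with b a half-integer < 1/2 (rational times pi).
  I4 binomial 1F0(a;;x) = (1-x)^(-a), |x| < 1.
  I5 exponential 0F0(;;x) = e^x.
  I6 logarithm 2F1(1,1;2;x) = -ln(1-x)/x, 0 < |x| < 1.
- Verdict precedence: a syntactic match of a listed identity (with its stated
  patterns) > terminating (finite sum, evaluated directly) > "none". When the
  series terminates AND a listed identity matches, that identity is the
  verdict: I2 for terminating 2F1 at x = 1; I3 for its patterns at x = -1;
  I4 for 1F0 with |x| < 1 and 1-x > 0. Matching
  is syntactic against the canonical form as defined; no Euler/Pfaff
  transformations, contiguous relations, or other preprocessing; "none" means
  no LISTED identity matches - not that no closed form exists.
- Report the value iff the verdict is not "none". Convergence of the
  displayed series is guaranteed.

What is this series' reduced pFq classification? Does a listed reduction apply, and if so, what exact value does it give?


This is -1/2 * 2F1(1/6, 6/5; -1/3; 8/9) in reduced canonical form. Verdict: none - this 2F1 at x = 8/9 matches no listed pattern, and upper {1/6, 6/5} holds no stopper.

Structural cue: t_0 = -1/2 here, and factor the ratio over Q (prefactor -1/2): negated roots = parameters.
Adjacent-term ratio: r(k) = (8/9) * (k+1/6) (k+6/5) / [(k-1/3) (k+1)] - rational; roots negated = parameters, x = (8/9), C = -1/2.


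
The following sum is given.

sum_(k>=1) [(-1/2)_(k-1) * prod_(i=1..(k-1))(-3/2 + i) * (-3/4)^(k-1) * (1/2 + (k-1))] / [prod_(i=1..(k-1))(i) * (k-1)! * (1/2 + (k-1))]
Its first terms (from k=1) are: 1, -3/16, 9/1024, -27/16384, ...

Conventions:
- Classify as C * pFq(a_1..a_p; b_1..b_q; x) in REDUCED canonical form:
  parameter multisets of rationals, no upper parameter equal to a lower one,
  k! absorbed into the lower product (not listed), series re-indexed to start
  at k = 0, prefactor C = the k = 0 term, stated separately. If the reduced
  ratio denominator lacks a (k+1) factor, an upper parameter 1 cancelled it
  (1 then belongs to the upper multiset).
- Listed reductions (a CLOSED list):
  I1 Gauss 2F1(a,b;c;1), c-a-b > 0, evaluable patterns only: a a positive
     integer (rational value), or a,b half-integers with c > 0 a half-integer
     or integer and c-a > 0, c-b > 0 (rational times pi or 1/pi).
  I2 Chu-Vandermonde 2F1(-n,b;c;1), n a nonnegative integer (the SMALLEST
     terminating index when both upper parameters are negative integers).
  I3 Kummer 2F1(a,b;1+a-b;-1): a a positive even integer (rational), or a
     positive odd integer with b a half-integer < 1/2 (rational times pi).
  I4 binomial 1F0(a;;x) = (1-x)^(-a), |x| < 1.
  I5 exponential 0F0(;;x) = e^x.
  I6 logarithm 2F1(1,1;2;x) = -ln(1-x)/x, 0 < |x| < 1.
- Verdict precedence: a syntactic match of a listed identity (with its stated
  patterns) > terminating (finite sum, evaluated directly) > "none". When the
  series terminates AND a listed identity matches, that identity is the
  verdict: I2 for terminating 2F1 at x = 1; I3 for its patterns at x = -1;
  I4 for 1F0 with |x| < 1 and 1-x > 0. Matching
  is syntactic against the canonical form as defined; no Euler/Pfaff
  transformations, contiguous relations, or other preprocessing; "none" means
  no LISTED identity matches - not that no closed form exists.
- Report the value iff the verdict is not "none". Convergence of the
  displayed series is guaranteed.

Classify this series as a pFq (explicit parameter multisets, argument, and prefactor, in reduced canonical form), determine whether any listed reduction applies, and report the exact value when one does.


The series (x = -3/4) is 2F1: upper {-1/2, -1/2}, lower {1}, prefactor 1. Verdict: none here - no I1-I6 shape fits x = -3/4 with lower {1}.

Structural cue: t_0 = 1 here, and the factor k + 1/2 cancels (top and bottom), leaving prefactor 1.
Consecutive-term ratio: r(k) = (-3/4) * (k-1/2) (k-1/2) / [(k+1) (k+1)] - rational; roots negated = parameters, x = (-3/4), C = 1.


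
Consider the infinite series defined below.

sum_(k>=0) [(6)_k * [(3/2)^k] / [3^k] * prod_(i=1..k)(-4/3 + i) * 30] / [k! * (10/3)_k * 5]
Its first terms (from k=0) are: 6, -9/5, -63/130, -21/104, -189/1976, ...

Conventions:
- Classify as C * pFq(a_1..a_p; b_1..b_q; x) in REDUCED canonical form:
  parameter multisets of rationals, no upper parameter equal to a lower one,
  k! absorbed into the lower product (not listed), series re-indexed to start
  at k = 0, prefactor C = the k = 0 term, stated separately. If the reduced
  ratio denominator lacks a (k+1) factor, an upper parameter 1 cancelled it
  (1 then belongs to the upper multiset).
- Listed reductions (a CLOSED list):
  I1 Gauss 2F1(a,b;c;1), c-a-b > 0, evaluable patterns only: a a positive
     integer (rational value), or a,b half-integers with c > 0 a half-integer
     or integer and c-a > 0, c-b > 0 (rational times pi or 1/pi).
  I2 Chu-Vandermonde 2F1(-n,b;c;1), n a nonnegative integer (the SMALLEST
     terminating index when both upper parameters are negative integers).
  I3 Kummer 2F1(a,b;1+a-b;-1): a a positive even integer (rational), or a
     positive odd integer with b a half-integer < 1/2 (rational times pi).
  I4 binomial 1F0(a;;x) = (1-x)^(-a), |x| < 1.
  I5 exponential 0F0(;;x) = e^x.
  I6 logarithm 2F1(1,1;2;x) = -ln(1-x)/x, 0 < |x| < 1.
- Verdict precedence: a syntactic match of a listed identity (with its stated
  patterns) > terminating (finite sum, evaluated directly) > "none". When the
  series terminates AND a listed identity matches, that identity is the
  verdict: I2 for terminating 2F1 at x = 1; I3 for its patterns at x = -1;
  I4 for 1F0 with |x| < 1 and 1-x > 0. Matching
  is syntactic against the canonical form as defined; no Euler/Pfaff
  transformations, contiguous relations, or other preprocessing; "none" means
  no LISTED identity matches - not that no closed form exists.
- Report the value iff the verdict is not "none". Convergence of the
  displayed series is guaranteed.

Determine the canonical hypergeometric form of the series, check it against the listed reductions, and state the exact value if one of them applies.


x = 1/2 here; the reduced form reads 2F1, upper {-1/3, 6}, lower {10/3}, C = 6. Verdict: none - at argument 1/2 the multisets {-1/3, 6} ; {10/3} match no listed identity.

Key step: t_0 being 6, the running product (C = 6, x = 1/2) telescopes to a rising factorial.
Term ratio: r(k) = (1/2) * (k-1/3) (k+6) / [(k+10/3) (k+1)] - poly over poly, x = (1/2) from leading terms; C = 6 at k = 0.


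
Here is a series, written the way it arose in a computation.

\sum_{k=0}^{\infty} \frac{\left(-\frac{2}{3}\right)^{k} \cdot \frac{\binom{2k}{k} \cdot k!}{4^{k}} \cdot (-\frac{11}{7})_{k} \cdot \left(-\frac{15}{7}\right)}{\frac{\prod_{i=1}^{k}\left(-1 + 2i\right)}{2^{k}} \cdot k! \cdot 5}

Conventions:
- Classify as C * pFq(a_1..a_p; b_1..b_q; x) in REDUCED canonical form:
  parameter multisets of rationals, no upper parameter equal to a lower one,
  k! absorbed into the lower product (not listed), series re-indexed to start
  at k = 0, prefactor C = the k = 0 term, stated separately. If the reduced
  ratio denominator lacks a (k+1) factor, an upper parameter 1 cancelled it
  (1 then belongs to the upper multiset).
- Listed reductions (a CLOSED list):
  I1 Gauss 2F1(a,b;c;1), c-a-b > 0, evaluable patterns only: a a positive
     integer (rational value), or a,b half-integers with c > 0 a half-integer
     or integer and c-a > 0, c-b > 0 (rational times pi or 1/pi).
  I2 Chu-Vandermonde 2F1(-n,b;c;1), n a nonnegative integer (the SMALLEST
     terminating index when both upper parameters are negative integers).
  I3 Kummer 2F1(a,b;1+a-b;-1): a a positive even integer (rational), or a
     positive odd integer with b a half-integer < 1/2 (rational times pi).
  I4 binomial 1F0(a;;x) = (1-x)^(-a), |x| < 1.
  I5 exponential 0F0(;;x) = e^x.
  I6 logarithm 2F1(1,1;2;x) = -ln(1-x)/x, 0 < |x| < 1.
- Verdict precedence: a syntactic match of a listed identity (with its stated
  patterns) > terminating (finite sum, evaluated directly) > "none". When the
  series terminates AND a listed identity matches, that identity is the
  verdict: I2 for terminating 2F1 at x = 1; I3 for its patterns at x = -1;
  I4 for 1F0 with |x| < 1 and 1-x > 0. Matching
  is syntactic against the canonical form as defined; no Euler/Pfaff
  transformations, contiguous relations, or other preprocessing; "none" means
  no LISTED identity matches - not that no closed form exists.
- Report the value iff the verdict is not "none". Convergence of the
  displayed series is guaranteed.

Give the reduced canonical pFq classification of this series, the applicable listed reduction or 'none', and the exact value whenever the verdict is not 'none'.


Canonical form: C = -\frac{3}{7} times 1F0 with upper {-\frac{11}{7}}, lower {-}, x = -\frac{2}{3}. Verdict (x = -\frac{2}{3}): the I4 binomial reduction applies (the 1F0 binomial series: exponent 11/7, x = -\frac{2}{3}). Its exact value is \left(-\frac{3}{7}\right) \cdot \left(\frac{5}{3}\right)^{\frac{11}{7}}.

Key step: t_0 being -\frac{3}{7}, the constant factors (C = -3/7, x = -2/3) combine into one prefactor.
Adjacent-term ratio: r(k) = -\frac{2}{3} * (k-\frac{11}{7}) / [(k+1)] - rational; roots negated = parameters, x = -\frac{2}{3}, C = -\frac{3}{7}.


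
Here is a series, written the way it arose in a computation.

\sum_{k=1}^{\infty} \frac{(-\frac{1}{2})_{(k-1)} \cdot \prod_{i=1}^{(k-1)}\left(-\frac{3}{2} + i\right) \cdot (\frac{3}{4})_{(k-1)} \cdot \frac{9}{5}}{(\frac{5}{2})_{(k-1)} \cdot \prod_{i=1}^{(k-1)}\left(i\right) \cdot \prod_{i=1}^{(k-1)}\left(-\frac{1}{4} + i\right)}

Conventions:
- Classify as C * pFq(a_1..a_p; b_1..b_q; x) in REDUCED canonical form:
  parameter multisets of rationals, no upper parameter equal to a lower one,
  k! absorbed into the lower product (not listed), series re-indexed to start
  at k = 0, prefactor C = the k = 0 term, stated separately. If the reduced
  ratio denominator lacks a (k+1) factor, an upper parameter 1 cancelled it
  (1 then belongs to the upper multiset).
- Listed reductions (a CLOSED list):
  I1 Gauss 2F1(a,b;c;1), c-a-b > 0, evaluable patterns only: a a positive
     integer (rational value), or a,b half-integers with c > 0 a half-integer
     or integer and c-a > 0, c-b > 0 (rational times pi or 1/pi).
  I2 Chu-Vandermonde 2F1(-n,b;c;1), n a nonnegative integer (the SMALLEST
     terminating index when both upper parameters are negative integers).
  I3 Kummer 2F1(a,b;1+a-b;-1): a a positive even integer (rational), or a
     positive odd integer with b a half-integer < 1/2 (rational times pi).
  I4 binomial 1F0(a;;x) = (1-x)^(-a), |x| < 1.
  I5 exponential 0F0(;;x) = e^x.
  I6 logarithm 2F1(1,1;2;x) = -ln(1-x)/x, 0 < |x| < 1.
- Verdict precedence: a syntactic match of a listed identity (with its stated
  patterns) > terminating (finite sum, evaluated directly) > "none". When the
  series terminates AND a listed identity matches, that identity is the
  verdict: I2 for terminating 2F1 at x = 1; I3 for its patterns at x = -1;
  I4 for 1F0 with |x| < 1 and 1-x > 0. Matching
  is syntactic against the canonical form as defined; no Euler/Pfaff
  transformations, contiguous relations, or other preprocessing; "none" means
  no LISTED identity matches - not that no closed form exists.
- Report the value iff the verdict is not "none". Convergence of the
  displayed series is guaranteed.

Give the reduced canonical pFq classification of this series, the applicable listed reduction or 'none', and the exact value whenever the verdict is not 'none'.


With C = \frac{9}{5}: the canonical form is 2F1(-\frac{1}{2}, -\frac{1}{2}; \frac{5}{2}; 1). Verdict: Gauss (I1, half-integer pattern) matches (x = 1; upper {-\frac{1}{2}, -\frac{1}{2}} half-integers, c = \frac{5}{2} in the evaluable pattern). Exact value: \frac{81}{128} \cdot \pi.

Key step: with t_0 = \frac{9}{5}, the running product (C = 9/5) telescopes to a rising factorial.
Consecutive-term ratio: r(k) = 1 * (k-\frac{1}{2}) (k-\frac{1}{2}) / [(k+\frac{5}{2}) (k+1)] - poly over poly, x = 1 from leading terms; C = \frac{9}{5} at k = 0.
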